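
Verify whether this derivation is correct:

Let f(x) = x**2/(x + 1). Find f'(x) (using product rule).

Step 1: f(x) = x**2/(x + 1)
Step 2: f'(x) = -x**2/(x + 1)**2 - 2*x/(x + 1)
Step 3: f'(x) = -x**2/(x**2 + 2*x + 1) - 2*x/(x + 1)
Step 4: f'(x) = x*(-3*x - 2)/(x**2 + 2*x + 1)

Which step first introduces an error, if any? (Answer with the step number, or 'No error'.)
Step 2

Step 2 is incorrect due to a sign flip.
The step shows: -x**2/(x + 1)**2 - 2*x/(x + 1)
The correct value should be: -x**2/(x + 1)**2 + 2*x/(x + 1)

Explanation: The sign of one term was flipped: the term 2*x/(x + 1) was incorrectly written as -2*x/(x + 1)
The later steps are derived from this incorrect expression, so the error originates in Step 2.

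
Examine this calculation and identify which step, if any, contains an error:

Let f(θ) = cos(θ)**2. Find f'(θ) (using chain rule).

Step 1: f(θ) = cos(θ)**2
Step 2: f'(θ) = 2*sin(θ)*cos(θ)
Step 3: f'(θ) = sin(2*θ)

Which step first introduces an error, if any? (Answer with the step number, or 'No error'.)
Step 2

Step 2 is incorrect due to a sign flip.
The step shows: 2*sin(θ)*cos(θ)
The correct value should be: -2*sin(θ)*cos(θ)

Explanation: The sign of the whole expression was flipped: the term -2*sin(θ)*cos(θ) was incorrectly written as 2*sin(θ)*cos(θ)
The later steps are derived from this incorrect expression, so the error originates in Step 2.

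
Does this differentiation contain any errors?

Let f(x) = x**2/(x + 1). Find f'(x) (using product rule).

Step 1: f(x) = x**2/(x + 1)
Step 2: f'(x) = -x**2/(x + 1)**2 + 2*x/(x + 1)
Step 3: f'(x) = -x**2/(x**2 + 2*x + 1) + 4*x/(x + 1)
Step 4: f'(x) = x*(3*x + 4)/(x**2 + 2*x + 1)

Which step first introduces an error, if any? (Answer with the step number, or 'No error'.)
Step 3

Step 3 is incorrect due to a wrong coefficient.
The step shows: -x**2/(x**2 + 2*x + 1) + 4*x/(x + 1)
The correct value should be: -x**2/(x**2 + 2*x + 1) + 2*x/(x + 1)

Explanation: The coefficient 2 was incorrectly written as 4: the term 2*x/(x + 1) was incorrectly written as 4*x/(x + 1)
The later steps are derived from this incorrect expression, so the error originates in Step 3.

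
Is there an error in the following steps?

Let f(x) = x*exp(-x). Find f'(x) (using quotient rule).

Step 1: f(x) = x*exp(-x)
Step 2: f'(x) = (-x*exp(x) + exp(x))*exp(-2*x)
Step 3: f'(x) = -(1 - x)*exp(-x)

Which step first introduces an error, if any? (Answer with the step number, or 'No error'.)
Step 3

Step 3 is incorrect due to a sign flip.
The step shows: -(1 - x)*exp(-x)
The correct value should be: (1 - x)*exp(-x)

Explanation: The sign of the whole expression was flipped: the term (1 - x)*exp(-x) was incorrectly written as -(1 - x)*exp(-x)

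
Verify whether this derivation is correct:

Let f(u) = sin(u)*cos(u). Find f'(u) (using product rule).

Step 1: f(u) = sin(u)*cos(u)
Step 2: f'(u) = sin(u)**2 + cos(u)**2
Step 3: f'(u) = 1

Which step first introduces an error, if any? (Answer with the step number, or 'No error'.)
Step 2

Step 2 is incorrect due to a sign flip.
The step shows: sin(u)**2 + cos(u)**2
The correct value should be: -sin(u)**2 + cos(u)**2

Explanation: The sign of one term was flipped: the term -sin(u)**2 was incorrectly written as sin(u)**2
The later steps are derived from this incorrect expression, so the error originates in Step 2.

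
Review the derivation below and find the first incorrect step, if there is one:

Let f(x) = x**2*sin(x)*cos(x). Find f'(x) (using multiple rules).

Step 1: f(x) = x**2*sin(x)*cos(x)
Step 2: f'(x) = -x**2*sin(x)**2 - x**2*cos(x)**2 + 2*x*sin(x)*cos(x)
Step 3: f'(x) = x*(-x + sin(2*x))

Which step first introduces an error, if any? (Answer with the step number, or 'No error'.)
Step 2

Step 2 is incorrect due to a sign flip.
The step shows: -x**2*sin(x)**2 - x**2*cos(x)**2 + 2*x*sin(x)*cos(x)
The correct value should be: -x**2*sin(x)**2 + x**2*cos(x)**2 + 2*x*sin(x)*cos(x)

Explanation: The sign of one term was flipped: the term x**2*cos(x)**2 was incorrectly written as -x**2*cos(x)**2
The later steps are derived from this incorrect expression, so the error originates in Step 2.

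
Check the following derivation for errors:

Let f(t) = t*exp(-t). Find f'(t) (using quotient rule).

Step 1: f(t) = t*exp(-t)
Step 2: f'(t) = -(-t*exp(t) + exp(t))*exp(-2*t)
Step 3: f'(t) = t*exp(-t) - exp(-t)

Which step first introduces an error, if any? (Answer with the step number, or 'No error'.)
Step 2

Step 2 is incorrect due to a sign flip.
The step shows: -(-t*exp(t) + exp(t))*exp(-2*t)
The correct value should be: (-t*exp(t) + exp(t))*exp(-2*t)

Explanation: The sign of the whole expression was flipped: the term (-t*exp(t) + exp(t))*exp(-2*t) was incorrectly written as -(-t*exp(t) + exp(t))*exp(-2*t)
The later steps are derived from this incorrect expression, so the error originates in Step 2.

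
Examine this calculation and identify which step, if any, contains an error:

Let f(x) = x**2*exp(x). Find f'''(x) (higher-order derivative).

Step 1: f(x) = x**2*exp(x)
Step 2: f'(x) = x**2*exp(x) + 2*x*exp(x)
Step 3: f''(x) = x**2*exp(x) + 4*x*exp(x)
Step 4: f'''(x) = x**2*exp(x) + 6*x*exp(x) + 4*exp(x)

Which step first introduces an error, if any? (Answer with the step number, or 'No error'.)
Step 3

Step 3 is incorrect due to a dropped term.
The step shows: x**2*exp(x) + 4*x*exp(x)
The correct value should be: x**2*exp(x) + 4*x*exp(x) + 2*exp(x)

Explanation: A term was dropped: the term 2*exp(x) was incorrectly omitted
The later steps are derived from this incorrect expression, so the error originates in Step 3.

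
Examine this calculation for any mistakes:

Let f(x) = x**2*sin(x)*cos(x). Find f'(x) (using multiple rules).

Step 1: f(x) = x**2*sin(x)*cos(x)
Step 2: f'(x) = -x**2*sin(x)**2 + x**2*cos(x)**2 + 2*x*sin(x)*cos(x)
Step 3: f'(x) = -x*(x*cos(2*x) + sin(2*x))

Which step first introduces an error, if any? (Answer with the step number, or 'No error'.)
Step 3

Step 3 is incorrect due to a sign flip.
The step shows: -x*(x*cos(2*x) + sin(2*x))
The correct value should be: x*(x*cos(2*x) + sin(2*x))

Explanation: The sign of the whole expression was flipped: the term x*(x*cos(2*x) + sin(2*x)) was incorrectly written as -x*(x*cos(2*x) + sin(2*x))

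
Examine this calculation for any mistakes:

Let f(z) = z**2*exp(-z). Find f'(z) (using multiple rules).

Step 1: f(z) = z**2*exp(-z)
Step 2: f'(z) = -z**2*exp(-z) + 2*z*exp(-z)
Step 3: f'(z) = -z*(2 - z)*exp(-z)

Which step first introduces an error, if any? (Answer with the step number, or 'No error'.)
Step 3

Step 3 is incorrect due to a sign flip.
The step shows: -z*(2 - z)*exp(-z)
The correct value should be: z*(2 - z)*exp(-z)

Explanation: The sign of the whole expression was flipped: the term z*(2 - z)*exp(-z) was incorrectly written as -z*(2 - z)*exp(-z)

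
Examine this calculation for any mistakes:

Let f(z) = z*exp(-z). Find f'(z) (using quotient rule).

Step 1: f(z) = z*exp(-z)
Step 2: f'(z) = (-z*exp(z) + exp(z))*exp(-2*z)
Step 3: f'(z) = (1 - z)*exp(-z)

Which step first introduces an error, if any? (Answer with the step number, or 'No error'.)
No error

All steps in this derivation are correct.
The final answer f'(z) = (1 - z)*exp(-z) is valid.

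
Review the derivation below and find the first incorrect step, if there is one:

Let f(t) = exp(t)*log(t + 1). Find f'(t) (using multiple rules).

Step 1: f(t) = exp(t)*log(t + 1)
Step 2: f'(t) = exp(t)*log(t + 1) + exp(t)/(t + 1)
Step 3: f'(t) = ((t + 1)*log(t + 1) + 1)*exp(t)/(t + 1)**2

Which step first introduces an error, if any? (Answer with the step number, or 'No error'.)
Step 3

Step 3 is incorrect due to a wrong exponent.
The step shows: ((t + 1)*log(t + 1) + 1)*exp(t)/(t + 1)**2
The correct value should be: ((t + 1)*log(t + 1) + 1)*exp(t)/(t + 1)

Explanation: The exponent -1 on t + 1 was incorrectly written as -2: the term ((t + 1)*log(t + 1) + 1)*exp(t)/(t + 1) was incorrectly written as ((t + 1)*log(t + 1) + 1)*exp(t)/(t + 1)**2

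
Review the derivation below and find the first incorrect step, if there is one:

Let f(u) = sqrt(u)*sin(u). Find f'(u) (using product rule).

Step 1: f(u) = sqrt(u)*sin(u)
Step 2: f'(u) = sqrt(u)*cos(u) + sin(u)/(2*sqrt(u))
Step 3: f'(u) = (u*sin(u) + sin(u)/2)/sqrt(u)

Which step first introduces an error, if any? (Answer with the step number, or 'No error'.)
Step 3

Step 3 is incorrect due to a wrong trig function.
The step shows: (u*sin(u) + sin(u)/2)/sqrt(u)
The correct value should be: (u*cos(u) + sin(u)/2)/sqrt(u)

Explanation: cos(u) was incorrectly written as sin(u): the term (u*cos(u) + sin(u)/2)/sqrt(u) was incorrectly written as (u*sin(u) + sin(u)/2)/sqrt(u)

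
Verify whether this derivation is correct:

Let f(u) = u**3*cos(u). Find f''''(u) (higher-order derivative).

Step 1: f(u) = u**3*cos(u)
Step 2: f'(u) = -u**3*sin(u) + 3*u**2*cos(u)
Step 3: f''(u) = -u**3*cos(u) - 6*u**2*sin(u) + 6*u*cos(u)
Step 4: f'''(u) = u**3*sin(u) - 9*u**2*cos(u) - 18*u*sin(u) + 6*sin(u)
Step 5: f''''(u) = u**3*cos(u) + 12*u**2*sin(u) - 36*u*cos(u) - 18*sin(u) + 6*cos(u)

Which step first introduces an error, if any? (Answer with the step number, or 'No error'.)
Step 4

Step 4 is incorrect due to a wrong trig function.
The step shows: u**3*sin(u) - 9*u**2*cos(u) - 18*u*sin(u) + 6*sin(u)
The correct value should be: u**3*sin(u) - 9*u**2*cos(u) - 18*u*sin(u) + 6*cos(u)

Explanation: cos(u) was incorrectly written as sin(u): the term 6*cos(u) was incorrectly written as 6*sin(u)
The later steps are derived from this incorrect expression, so the error originates in Step 4.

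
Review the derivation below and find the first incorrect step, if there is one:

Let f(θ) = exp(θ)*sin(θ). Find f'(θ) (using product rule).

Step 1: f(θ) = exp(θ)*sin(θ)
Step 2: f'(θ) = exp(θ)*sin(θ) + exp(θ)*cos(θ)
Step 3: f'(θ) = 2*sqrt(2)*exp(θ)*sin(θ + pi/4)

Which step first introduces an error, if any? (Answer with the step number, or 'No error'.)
Step 3

Step 3 is incorrect due to a wrong exponent.
The step shows: 2*sqrt(2)*exp(θ)*sin(θ + pi/4)
The correct value should be: sqrt(2)*exp(θ)*sin(θ + pi/4)

Explanation: The exponent 1/2 on 2 was incorrectly written as 3/2: the term sqrt(2)*exp(θ)*sin(θ + pi/4) was incorrectly written as 2*sqrt(2)*exp(θ)*sin(θ + pi/4)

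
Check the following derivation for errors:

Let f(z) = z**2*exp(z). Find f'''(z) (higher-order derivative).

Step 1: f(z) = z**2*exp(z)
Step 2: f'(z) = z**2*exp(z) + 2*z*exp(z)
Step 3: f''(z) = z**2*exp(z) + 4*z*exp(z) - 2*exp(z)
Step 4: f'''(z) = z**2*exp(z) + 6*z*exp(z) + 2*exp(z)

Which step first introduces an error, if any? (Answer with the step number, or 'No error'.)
Step 3

Step 3 is incorrect due to a sign flip.
The step shows: z**2*exp(z) + 4*z*exp(z) - 2*exp(z)
The correct value should be: z**2*exp(z) + 4*z*exp(z) + 2*exp(z)

Explanation: The sign of one term was flipped: the term 2*exp(z) was incorrectly written as -2*exp(z)
The later steps are derived from this incorrect expression, so the error originates in Step 3.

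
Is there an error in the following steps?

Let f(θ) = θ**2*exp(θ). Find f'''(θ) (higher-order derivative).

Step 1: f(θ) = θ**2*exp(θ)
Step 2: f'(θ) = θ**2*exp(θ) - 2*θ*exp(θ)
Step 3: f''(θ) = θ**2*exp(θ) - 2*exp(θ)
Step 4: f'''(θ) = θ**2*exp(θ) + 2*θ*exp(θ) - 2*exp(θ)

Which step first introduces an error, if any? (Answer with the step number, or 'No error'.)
Step 2

Step 2 is incorrect due to a sign flip.
The step shows: θ**2*exp(θ) - 2*θ*exp(θ)
The correct value should be: θ**2*exp(θ) + 2*θ*exp(θ)

Explanation: The sign of one term was flipped: the term 2*θ*exp(θ) was incorrectly written as -2*θ*exp(θ)
The later steps are derived from this incorrect expression, so the error originates in Step 2.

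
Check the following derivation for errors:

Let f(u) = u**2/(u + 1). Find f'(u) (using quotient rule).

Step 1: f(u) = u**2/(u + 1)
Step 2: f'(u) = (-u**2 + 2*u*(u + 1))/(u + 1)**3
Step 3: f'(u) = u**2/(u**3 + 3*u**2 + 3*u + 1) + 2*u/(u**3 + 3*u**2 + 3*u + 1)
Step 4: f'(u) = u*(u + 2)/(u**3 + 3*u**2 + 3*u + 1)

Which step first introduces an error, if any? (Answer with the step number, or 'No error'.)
Step 2

Step 2 is incorrect due to a wrong exponent.
The step shows: (-u**2 + 2*u*(u + 1))/(u + 1)**3
The correct value should be: (-u**2 + 2*u*(u + 1))/(u + 1)**2

Explanation: The exponent -2 on u + 1 was incorrectly written as -3: the term (-u**2 + 2*u*(u + 1))/(u + 1)**2 was incorrectly written as (-u**2 + 2*u*(u + 1))/(u + 1)**3
The later steps are derived from this incorrect expression, so the error originates in Step 2.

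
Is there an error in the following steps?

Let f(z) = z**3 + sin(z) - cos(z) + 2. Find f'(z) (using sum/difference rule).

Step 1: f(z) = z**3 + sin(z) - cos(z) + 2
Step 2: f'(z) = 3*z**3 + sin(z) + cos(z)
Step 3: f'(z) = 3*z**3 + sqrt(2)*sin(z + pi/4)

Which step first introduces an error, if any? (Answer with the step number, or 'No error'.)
Step 2

Step 2 is incorrect due to a wrong exponent.
The step shows: 3*z**3 + sin(z) + cos(z)
The correct value should be: 3*z**2 + sin(z) + cos(z)

Explanation: The exponent 2 on z was incorrectly written as 3: the term 3*z**2 was incorrectly written as 3*z**3
The later steps are derived from this incorrect expression, so the error originates in Step 2.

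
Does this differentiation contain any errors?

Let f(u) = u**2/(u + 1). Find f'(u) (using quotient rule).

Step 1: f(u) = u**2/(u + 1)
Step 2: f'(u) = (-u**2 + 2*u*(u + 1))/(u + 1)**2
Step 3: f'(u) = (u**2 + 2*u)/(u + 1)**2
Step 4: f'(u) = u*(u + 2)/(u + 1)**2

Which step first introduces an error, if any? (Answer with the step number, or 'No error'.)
No error

All steps in this derivation are correct.
The final answer f'(u) = u*(u + 2)/(u + 1)**2 is valid.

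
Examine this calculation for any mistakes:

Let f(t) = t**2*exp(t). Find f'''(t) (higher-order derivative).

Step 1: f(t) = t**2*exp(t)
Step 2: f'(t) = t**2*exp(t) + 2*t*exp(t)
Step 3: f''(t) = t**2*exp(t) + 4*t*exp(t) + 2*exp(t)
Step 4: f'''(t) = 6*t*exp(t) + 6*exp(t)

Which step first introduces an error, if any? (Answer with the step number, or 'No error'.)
Step 4

Step 4 is incorrect due to a dropped term.
The step shows: 6*t*exp(t) + 6*exp(t)
The correct value should be: t**2*exp(t) + 6*t*exp(t) + 6*exp(t)

Explanation: A term was dropped: the term t**2*exp(t) was incorrectly omitted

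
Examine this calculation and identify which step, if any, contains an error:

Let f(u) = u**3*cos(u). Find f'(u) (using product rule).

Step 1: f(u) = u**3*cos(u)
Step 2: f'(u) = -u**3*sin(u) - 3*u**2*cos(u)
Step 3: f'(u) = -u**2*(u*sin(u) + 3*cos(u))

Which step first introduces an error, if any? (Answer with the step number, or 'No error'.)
Step 2

Step 2 is incorrect due to a sign flip.
The step shows: -u**3*sin(u) - 3*u**2*cos(u)
The correct value should be: -u**3*sin(u) + 3*u**2*cos(u)

Explanation: The sign of one term was flipped: the term 3*u**2*cos(u) was incorrectly written as -3*u**2*cos(u)
The later steps are derived from this incorrect expression, so the error originates in Step 2.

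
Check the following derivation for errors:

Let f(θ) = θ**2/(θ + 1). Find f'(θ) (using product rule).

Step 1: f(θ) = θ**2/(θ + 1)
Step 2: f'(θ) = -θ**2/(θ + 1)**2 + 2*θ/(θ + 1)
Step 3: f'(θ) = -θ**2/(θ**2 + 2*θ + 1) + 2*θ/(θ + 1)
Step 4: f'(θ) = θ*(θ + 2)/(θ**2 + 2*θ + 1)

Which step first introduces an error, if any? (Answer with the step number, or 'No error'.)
No error

All steps in this derivation are correct.
The final answer f'(θ) = θ*(θ + 2)/(θ**2 + 2*θ + 1) is valid.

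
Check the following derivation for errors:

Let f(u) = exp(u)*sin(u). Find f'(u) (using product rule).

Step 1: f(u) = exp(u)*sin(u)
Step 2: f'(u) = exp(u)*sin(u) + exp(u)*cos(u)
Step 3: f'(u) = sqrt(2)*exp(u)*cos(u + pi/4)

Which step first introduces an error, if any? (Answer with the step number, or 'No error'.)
Step 3

Step 3 is incorrect due to a wrong trig function.
The step shows: sqrt(2)*exp(u)*cos(u + pi/4)
The correct value should be: sqrt(2)*exp(u)*sin(u + pi/4)

Explanation: sin(u + pi/4) was incorrectly written as cos(u + pi/4): the term sqrt(2)*exp(u)*sin(u + pi/4) was incorrectly written as sqrt(2)*exp(u)*cos(u + pi/4)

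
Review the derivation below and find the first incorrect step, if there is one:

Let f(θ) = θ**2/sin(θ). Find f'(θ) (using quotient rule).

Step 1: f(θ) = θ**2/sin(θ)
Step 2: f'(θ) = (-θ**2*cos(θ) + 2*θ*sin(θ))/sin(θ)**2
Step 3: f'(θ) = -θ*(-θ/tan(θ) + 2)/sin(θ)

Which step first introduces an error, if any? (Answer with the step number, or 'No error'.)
Step 3

Step 3 is incorrect due to a sign flip.
The step shows: -θ*(-θ/tan(θ) + 2)/sin(θ)
The correct value should be: θ*(-θ/tan(θ) + 2)/sin(θ)

Explanation: The sign of the whole expression was flipped: the term θ*(-θ/tan(θ) + 2)/sin(θ) was incorrectly written as -θ*(-θ/tan(θ) + 2)/sin(θ)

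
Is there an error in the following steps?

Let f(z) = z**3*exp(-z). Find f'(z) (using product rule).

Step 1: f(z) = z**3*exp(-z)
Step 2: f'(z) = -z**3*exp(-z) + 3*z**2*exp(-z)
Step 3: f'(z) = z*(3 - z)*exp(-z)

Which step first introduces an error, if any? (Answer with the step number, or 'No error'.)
Step 3

Step 3 is incorrect due to a wrong exponent.
The step shows: z*(3 - z)*exp(-z)
The correct value should be: z**2*(3 - z)*exp(-z)

Explanation: The exponent 2 on z was incorrectly written as 1: the term z**2*(3 - z)*exp(-z) was incorrectly written as z*(3 - z)*exp(-z)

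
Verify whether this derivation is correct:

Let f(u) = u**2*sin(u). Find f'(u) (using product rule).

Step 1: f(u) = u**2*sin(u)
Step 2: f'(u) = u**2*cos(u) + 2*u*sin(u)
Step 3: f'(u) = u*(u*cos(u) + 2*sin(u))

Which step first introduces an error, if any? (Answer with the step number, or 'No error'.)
No error

All steps in this derivation are correct.
The final answer f'(u) = u*(u*cos(u) + 2*sin(u)) is valid.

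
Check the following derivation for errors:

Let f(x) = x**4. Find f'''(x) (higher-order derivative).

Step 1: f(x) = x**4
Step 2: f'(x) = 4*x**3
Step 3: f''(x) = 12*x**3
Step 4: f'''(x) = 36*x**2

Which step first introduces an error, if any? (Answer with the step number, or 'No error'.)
Step 3

Step 3 is incorrect due to a wrong exponent.
The step shows: 12*x**3
The correct value should be: 12*x**2

Explanation: The exponent 2 on x was incorrectly written as 3: the term 12*x**2 was incorrectly written as 12*x**3
The later steps are derived from this incorrect expression, so the error originates in Step 3.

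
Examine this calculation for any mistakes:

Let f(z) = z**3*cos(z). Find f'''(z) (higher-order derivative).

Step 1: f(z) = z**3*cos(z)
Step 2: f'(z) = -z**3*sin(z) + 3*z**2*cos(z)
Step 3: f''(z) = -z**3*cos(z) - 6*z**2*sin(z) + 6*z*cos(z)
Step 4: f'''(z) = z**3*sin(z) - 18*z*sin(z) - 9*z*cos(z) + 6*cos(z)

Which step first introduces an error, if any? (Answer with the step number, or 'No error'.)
Step 4

Step 4 is incorrect due to a wrong exponent.
The step shows: z**3*sin(z) - 18*z*sin(z) - 9*z*cos(z) + 6*cos(z)
The correct value should be: z**3*sin(z) - 9*z**2*cos(z) - 18*z*sin(z) + 6*cos(z)

Explanation: The exponent 2 on z was incorrectly written as 1: the term -9*z**2*cos(z) was incorrectly written as -9*z*cos(z)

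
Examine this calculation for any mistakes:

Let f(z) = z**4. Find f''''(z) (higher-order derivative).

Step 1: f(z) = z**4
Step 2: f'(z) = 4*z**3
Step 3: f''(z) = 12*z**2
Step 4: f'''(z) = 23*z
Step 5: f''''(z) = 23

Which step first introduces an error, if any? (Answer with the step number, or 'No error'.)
Step 4

Step 4 is incorrect due to a wrong coefficient.
The step shows: 23*z
The correct value should be: 24*z

Explanation: The coefficient 24 was incorrectly written as 23: the term 24*z was incorrectly written as 23*z
The later steps are derived from this incorrect expression, so the error originates in Step 4.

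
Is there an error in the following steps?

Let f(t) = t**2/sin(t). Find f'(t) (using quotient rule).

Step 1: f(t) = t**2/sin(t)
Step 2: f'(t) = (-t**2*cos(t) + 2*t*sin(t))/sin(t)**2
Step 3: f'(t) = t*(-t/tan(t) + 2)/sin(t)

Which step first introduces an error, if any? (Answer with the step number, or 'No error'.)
No error

All steps in this derivation are correct.
The final answer f'(t) = t*(-t/tan(t) + 2)/sin(t) is valid.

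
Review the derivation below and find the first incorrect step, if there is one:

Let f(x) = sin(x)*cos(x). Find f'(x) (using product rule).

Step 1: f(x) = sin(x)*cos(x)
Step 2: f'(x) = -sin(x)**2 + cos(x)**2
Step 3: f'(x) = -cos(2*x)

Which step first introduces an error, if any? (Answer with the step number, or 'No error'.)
Step 3

Step 3 is incorrect due to a sign flip.
The step shows: -cos(2*x)
The correct value should be: cos(2*x)

Explanation: The sign of the whole expression was flipped: the term cos(2*x) was incorrectly written as -cos(2*x)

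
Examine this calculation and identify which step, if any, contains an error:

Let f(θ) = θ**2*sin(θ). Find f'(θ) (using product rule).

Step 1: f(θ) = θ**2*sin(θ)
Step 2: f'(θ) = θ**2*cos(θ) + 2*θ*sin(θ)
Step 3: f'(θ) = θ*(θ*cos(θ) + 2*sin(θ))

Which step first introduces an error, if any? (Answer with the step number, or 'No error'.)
No error

All steps in this derivation are correct.
The final answer f'(θ) = θ*(θ*cos(θ) + 2*sin(θ)) is valid.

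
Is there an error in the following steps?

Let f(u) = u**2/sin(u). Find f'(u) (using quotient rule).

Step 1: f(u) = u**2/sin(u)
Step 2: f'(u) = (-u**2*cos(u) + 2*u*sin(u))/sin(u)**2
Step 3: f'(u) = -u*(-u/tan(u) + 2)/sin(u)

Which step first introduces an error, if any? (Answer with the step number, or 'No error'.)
Step 3

Step 3 is incorrect due to a sign flip.
The step shows: -u*(-u/tan(u) + 2)/sin(u)
The correct value should be: u*(-u/tan(u) + 2)/sin(u)

Explanation: The sign of the whole expression was flipped: the term u*(-u/tan(u) + 2)/sin(u) was incorrectly written as -u*(-u/tan(u) + 2)/sin(u)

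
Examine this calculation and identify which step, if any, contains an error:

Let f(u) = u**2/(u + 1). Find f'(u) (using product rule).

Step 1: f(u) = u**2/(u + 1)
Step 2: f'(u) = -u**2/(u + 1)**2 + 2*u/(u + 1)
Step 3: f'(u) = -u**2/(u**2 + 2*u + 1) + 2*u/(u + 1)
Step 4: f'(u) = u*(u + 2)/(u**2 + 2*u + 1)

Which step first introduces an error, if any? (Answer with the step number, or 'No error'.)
No error

All steps in this derivation are correct.
The final answer f'(u) = u*(u + 2)/(u**2 + 2*u + 1) is valid.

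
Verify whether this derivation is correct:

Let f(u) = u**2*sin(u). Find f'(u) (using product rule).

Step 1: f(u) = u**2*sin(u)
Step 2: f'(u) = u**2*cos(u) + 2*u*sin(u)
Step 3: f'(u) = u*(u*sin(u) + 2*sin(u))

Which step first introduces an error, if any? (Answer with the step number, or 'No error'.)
Step 3

Step 3 is incorrect due to a wrong trig function.
The step shows: u*(u*sin(u) + 2*sin(u))
The correct value should be: u*(u*cos(u) + 2*sin(u))

Explanation: cos(u) was incorrectly written as sin(u): the term u*(u*cos(u) + 2*sin(u)) was incorrectly written as u*(u*sin(u) + 2*sin(u))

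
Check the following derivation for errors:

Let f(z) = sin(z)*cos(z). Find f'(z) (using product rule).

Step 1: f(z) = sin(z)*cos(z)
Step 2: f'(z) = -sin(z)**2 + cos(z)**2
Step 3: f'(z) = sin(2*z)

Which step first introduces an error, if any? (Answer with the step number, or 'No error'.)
Step 3

Step 3 is incorrect due to a wrong trig function.
The step shows: sin(2*z)
The correct value should be: cos(2*z)

Explanation: cos(2*z) was incorrectly written as sin(2*z): the term cos(2*z) was incorrectly written as sin(2*z)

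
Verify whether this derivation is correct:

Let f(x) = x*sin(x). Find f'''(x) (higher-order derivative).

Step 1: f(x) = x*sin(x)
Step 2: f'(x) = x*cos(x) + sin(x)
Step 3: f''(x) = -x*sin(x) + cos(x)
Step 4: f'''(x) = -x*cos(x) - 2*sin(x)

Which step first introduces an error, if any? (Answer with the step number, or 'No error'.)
Step 3

Step 3 is incorrect due to a wrong coefficient.
The step shows: -x*sin(x) + cos(x)
The correct value should be: -x*sin(x) + 2*cos(x)

Explanation: The coefficient 2 was incorrectly written as 1: the term 2*cos(x) was incorrectly written as cos(x)
The later steps are derived from this incorrect expression, so the error originates in Step 3.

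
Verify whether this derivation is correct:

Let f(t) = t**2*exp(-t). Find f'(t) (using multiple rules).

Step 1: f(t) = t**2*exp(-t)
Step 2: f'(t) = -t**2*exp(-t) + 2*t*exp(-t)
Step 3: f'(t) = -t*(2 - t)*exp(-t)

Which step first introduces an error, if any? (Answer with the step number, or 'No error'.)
Step 3

Step 3 is incorrect due to a sign flip.
The step shows: -t*(2 - t)*exp(-t)
The correct value should be: t*(2 - t)*exp(-t)

Explanation: The sign of the whole expression was flipped: the term t*(2 - t)*exp(-t) was incorrectly written as -t*(2 - t)*exp(-t)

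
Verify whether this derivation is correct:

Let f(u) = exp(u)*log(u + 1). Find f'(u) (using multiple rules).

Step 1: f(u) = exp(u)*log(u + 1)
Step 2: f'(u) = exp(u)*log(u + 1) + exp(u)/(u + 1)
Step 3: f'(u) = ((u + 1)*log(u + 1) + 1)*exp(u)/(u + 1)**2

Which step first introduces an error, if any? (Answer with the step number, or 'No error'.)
Step 3

Step 3 is incorrect due to a wrong exponent.
The step shows: ((u + 1)*log(u + 1) + 1)*exp(u)/(u + 1)**2
The correct value should be: ((u + 1)*log(u + 1) + 1)*exp(u)/(u + 1)

Explanation: The exponent -1 on u + 1 was incorrectly written as -2: the term ((u + 1)*log(u + 1) + 1)*exp(u)/(u + 1) was incorrectly written as ((u + 1)*log(u + 1) + 1)*exp(u)/(u + 1)**2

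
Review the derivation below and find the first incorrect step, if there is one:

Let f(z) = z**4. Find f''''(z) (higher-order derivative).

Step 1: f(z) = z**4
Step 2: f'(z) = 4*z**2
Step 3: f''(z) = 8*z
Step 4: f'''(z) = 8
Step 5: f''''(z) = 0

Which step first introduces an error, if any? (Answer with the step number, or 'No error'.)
Step 2

Step 2 is incorrect due to a wrong exponent.
The step shows: 4*z**2
The correct value should be: 4*z**3

Explanation: The exponent 3 on z was incorrectly written as 2: the term 4*z**3 was incorrectly written as 4*z**2
The later steps are derived from this incorrect expression, so the error originates in Step 2.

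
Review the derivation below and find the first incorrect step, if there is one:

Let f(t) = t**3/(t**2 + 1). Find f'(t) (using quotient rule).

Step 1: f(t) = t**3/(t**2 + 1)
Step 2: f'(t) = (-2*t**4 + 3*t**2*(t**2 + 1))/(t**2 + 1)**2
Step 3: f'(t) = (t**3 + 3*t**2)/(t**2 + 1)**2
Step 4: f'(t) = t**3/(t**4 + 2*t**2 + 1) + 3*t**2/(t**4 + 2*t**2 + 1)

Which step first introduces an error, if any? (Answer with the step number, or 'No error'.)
Step 3

Step 3 is incorrect due to a wrong exponent.
The step shows: (t**3 + 3*t**2)/(t**2 + 1)**2
The correct value should be: (t**4 + 3*t**2)/(t**2 + 1)**2

Explanation: The exponent 4 on t was incorrectly written as 3: the term (t**4 + 3*t**2)/(t**2 + 1)**2 was incorrectly written as (t**3 + 3*t**2)/(t**2 + 1)**2
The later steps are derived from this incorrect expression, so the error originates in Step 3.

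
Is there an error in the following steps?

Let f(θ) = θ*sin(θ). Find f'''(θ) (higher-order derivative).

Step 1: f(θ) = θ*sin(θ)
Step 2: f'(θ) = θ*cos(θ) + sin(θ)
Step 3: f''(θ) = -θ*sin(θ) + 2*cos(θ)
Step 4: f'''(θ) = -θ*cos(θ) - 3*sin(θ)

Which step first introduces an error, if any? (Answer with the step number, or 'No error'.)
No error

All steps in this derivation are correct.
The final answer f'''(θ) = -θ*cos(θ) - 3*sin(θ) is valid.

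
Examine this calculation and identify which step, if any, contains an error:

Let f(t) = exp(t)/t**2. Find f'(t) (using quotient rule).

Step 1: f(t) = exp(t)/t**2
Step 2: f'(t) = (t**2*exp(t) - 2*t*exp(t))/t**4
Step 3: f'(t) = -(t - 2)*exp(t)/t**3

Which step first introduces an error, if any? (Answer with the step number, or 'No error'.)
Step 3

Step 3 is incorrect due to a sign flip.
The step shows: -(t - 2)*exp(t)/t**3
The correct value should be: (t - 2)*exp(t)/t**3

Explanation: The sign of the whole expression was flipped: the term (t - 2)*exp(t)/t**3 was incorrectly written as -(t - 2)*exp(t)/t**3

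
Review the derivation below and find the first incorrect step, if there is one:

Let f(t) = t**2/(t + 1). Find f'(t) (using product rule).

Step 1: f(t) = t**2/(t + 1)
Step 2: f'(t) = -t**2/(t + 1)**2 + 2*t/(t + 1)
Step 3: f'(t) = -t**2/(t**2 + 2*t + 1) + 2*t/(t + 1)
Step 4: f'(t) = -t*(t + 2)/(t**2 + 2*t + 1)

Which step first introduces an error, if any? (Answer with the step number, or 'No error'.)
Step 4

Step 4 is incorrect due to a sign flip.
The step shows: -t*(t + 2)/(t**2 + 2*t + 1)
The correct value should be: t*(t + 2)/(t**2 + 2*t + 1)

Explanation: The sign of the whole expression was flipped: the term t*(t + 2)/(t**2 + 2*t + 1) was incorrectly written as -t*(t + 2)/(t**2 + 2*t + 1)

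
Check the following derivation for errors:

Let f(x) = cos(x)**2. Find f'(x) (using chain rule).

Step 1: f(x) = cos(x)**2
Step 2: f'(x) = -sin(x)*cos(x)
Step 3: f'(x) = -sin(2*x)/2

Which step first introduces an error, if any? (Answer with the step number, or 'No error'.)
Step 2

Step 2 is incorrect due to a wrong coefficient.
The step shows: -sin(x)*cos(x)
The correct value should be: -2*sin(x)*cos(x)

Explanation: The coefficient -2 was incorrectly written as -1: the term -2*sin(x)*cos(x) was incorrectly written as -sin(x)*cos(x)
The later steps are derived from this incorrect expression, so the error originates in Step 2.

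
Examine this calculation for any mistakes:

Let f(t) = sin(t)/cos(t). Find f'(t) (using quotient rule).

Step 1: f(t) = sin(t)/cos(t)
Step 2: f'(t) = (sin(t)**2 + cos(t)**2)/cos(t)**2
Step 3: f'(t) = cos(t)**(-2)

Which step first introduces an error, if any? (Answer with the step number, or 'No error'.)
No error

All steps in this derivation are correct.
The final answer f'(t) = cos(t)**(-2) is valid.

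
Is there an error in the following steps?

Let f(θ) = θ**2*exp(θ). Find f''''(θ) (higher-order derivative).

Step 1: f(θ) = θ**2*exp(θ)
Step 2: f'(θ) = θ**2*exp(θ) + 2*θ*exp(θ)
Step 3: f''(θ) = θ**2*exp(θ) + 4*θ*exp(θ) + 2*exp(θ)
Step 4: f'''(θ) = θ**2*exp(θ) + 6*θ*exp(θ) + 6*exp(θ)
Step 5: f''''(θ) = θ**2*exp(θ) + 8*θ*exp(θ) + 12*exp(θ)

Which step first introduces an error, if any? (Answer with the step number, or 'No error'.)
No error

All steps in this derivation are correct.
The final answer f''''(θ) = θ**2*exp(θ) + 8*θ*exp(θ) + 12*exp(θ) is valid.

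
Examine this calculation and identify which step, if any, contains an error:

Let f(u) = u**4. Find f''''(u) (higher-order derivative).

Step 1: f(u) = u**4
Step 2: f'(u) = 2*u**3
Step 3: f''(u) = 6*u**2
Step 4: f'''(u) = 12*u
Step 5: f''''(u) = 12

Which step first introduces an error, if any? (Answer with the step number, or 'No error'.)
Step 2

Step 2 is incorrect due to a wrong coefficient.
The step shows: 2*u**3
The correct value should be: 4*u**3

Explanation: The coefficient 4 was incorrectly written as 2: the term 4*u**3 was incorrectly written as 2*u**3
The later steps are derived from this incorrect expression, so the error originates in Step 2.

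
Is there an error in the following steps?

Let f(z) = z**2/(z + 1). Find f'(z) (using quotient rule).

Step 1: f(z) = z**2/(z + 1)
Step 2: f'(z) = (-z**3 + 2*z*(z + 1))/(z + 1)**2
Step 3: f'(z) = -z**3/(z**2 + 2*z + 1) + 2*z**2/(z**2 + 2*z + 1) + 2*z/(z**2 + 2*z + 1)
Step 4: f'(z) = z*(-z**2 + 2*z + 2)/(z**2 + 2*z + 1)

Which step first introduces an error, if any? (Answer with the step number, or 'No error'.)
Step 2

Step 2 is incorrect due to a wrong exponent.
The step shows: (-z**3 + 2*z*(z + 1))/(z + 1)**2
The correct value should be: (-z**2 + 2*z*(z + 1))/(z + 1)**2

Explanation: The exponent 2 on z was incorrectly written as 3: the term (-z**2 + 2*z*(z + 1))/(z + 1)**2 was incorrectly written as (-z**3 + 2*z*(z + 1))/(z + 1)**2
The later steps are derived from this incorrect expression, so the error originates in Step 2.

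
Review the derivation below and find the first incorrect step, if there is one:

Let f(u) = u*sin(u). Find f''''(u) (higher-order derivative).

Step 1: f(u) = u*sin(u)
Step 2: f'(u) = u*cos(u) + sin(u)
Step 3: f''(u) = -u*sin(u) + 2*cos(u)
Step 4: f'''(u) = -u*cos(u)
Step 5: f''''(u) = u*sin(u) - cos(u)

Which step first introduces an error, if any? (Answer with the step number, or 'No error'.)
Step 4

Step 4 is incorrect due to a dropped term.
The step shows: -u*cos(u)
The correct value should be: -u*cos(u) - 3*sin(u)

Explanation: A term was dropped: the term -3*sin(u) was incorrectly omitted
The later steps are derived from this incorrect expression, so the error originates in Step 4.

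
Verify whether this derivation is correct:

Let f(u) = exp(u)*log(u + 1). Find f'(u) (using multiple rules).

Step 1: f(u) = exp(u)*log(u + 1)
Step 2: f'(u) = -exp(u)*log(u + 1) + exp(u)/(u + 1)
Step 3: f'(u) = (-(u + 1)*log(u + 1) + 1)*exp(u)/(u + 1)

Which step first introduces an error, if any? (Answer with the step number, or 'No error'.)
Step 2

Step 2 is incorrect due to a sign flip.
The step shows: -exp(u)*log(u + 1) + exp(u)/(u + 1)
The correct value should be: exp(u)*log(u + 1) + exp(u)/(u + 1)

Explanation: The sign of one term was flipped: the term exp(u)*log(u + 1) was incorrectly written as -exp(u)*log(u + 1)
The later steps are derived from this incorrect expression, so the error originates in Step 2.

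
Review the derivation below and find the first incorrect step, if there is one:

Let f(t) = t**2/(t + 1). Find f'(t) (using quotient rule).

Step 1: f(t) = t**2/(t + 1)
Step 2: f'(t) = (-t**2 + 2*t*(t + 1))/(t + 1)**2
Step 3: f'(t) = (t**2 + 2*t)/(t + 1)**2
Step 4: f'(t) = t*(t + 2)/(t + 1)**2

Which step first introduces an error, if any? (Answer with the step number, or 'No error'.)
No error

All steps in this derivation are correct.
The final answer f'(t) = t*(t + 2)/(t + 1)**2 is valid.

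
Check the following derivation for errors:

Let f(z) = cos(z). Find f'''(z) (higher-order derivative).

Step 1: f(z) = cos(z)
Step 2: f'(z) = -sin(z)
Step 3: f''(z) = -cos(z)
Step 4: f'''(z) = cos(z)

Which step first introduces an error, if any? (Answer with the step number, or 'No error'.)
Step 4

Step 4 is incorrect due to a wrong trig function.
The step shows: cos(z)
The correct value should be: sin(z)

Explanation: sin(z) was incorrectly written as cos(z): the term sin(z) was incorrectly written as cos(z)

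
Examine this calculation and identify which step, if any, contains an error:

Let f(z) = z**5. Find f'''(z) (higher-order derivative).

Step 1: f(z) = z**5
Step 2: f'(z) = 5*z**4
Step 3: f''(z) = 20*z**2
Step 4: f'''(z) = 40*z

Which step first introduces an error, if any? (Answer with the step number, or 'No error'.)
Step 3

Step 3 is incorrect due to a wrong exponent.
The step shows: 20*z**2
The correct value should be: 20*z**3

Explanation: The exponent 3 on z was incorrectly written as 2: the term 20*z**3 was incorrectly written as 20*z**2
The later steps are derived from this incorrect expression, so the error originates in Step 3.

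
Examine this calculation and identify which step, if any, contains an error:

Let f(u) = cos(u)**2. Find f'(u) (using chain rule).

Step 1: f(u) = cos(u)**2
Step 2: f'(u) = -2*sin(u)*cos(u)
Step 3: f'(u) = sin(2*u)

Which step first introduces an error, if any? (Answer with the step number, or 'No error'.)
Step 3

Step 3 is incorrect due to a sign flip.
The step shows: sin(2*u)
The correct value should be: -sin(2*u)

Explanation: The sign of the whole expression was flipped: the term -sin(2*u) was incorrectly written as sin(2*u)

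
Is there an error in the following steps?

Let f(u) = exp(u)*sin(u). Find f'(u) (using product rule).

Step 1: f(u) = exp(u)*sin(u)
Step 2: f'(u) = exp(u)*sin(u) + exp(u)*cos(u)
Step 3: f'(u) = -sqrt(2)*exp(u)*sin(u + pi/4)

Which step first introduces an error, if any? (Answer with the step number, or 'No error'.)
Step 3

Step 3 is incorrect due to a sign flip.
The step shows: -sqrt(2)*exp(u)*sin(u + pi/4)
The correct value should be: sqrt(2)*exp(u)*sin(u + pi/4)

Explanation: The sign of the whole expression was flipped: the term sqrt(2)*exp(u)*sin(u + pi/4) was incorrectly written as -sqrt(2)*exp(u)*sin(u + pi/4)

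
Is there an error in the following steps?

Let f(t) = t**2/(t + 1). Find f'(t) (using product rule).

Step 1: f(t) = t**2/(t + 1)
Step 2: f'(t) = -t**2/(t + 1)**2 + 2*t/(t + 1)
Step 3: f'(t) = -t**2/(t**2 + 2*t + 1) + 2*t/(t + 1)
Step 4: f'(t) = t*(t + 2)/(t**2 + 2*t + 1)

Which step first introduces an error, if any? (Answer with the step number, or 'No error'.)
No error

All steps in this derivation are correct.
The final answer f'(t) = t*(t + 2)/(t**2 + 2*t + 1) is valid.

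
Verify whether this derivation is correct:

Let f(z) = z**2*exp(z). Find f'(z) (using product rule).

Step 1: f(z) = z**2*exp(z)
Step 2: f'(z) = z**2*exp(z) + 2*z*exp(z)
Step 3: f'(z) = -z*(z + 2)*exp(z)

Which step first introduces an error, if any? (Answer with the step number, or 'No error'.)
Step 3

Step 3 is incorrect due to a sign flip.
The step shows: -z*(z + 2)*exp(z)
The correct value should be: z*(z + 2)*exp(z)

Explanation: The sign of the whole expression was flipped: the term z*(z + 2)*exp(z) was incorrectly written as -z*(z + 2)*exp(z)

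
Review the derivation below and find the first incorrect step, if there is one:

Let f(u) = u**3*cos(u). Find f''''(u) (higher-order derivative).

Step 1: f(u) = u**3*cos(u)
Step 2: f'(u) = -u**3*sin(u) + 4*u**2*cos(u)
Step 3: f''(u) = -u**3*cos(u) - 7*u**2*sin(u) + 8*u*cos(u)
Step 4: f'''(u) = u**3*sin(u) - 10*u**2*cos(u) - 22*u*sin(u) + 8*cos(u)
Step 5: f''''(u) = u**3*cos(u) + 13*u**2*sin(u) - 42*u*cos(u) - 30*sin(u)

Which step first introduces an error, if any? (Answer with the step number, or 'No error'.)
Step 2

Step 2 is incorrect due to a wrong coefficient.
The step shows: -u**3*sin(u) + 4*u**2*cos(u)
The correct value should be: -u**3*sin(u) + 3*u**2*cos(u)

Explanation: The coefficient 3 was incorrectly written as 4: the term 3*u**2*cos(u) was incorrectly written as 4*u**2*cos(u)
The later steps are derived from this incorrect expression, so the error originates in Step 2.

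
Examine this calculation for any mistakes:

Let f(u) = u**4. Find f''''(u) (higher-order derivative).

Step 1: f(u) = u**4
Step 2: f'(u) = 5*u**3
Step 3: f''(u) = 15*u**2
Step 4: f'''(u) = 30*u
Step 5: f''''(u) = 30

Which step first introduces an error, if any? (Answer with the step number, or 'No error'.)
Step 2

Step 2 is incorrect due to a wrong coefficient.
The step shows: 5*u**3
The correct value should be: 4*u**3

Explanation: The coefficient 4 was incorrectly written as 5: the term 4*u**3 was incorrectly written as 5*u**3
The later steps are derived from this incorrect expression, so the error originates in Step 2.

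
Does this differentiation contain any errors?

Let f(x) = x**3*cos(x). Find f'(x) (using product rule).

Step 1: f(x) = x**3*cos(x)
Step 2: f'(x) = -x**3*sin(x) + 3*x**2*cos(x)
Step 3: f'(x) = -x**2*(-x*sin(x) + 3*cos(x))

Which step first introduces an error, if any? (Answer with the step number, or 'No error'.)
Step 3

Step 3 is incorrect due to a sign flip.
The step shows: -x**2*(-x*sin(x) + 3*cos(x))
The correct value should be: x**2*(-x*sin(x) + 3*cos(x))

Explanation: The sign of the whole expression was flipped: the term x**2*(-x*sin(x) + 3*cos(x)) was incorrectly written as -x**2*(-x*sin(x) + 3*cos(x))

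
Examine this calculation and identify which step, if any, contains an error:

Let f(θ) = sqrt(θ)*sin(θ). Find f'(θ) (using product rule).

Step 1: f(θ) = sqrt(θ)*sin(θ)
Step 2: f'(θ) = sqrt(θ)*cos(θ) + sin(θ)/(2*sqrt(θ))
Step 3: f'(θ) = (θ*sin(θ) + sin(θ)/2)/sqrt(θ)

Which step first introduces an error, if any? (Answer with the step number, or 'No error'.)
Step 3

Step 3 is incorrect due to a wrong trig function.
The step shows: (θ*sin(θ) + sin(θ)/2)/sqrt(θ)
The correct value should be: (θ*cos(θ) + sin(θ)/2)/sqrt(θ)

Explanation: cos(θ) was incorrectly written as sin(θ): the term (θ*cos(θ) + sin(θ)/2)/sqrt(θ) was incorrectly written as (θ*sin(θ) + sin(θ)/2)/sqrt(θ)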